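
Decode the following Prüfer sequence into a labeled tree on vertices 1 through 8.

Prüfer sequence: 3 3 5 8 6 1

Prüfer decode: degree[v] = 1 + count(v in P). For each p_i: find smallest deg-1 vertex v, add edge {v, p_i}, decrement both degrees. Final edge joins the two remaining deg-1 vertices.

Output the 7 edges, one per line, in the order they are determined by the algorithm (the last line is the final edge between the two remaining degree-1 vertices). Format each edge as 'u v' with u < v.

Answer: 2 3
3 4
3 5
5 8
6 7
1 6
1 8

Derivation:
Initial degrees: {1:2, 2:1, 3:3, 4:1, 5:2, 6:2, 7:1, 8:2}
Step 1: smallest deg-1 vertex = 2, p_1 = 3. Add edge {2,3}. Now deg[2]=0, deg[3]=2.
Step 2: smallest deg-1 vertex = 4, p_2 = 3. Add edge {3,4}. Now deg[4]=0, deg[3]=1.
Step 3: smallest deg-1 vertex = 3, p_3 = 5. Add edge {3,5}. Now deg[3]=0, deg[5]=1.
Step 4: smallest deg-1 vertex = 5, p_4 = 8. Add edge {5,8}. Now deg[5]=0, deg[8]=1.
Step 5: smallest deg-1 vertex = 7, p_5 = 6. Add edge {6,7}. Now deg[7]=0, deg[6]=1.
Step 6: smallest deg-1 vertex = 6, p_6 = 1. Add edge {1,6}. Now deg[6]=0, deg[1]=1.
Final: two remaining deg-1 vertices are 1, 8. Add edge {1,8}.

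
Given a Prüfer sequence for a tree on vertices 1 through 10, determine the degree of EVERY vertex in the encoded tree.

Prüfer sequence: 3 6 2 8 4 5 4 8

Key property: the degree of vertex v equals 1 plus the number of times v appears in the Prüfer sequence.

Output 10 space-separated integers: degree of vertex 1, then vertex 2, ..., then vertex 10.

p_1 = 3: count[3] becomes 1
p_2 = 6: count[6] becomes 1
p_3 = 2: count[2] becomes 1
p_4 = 8: count[8] becomes 1
p_5 = 4: count[4] becomes 1
p_6 = 5: count[5] becomes 1
p_7 = 4: count[4] becomes 2
p_8 = 8: count[8] becomes 2
Degrees (1 + count): deg[1]=1+0=1, deg[2]=1+1=2, deg[3]=1+1=2, deg[4]=1+2=3, deg[5]=1+1=2, deg[6]=1+1=2, deg[7]=1+0=1, deg[8]=1+2=3, deg[9]=1+0=1, deg[10]=1+0=1

Answer: 1 2 2 3 2 2 1 3 1 1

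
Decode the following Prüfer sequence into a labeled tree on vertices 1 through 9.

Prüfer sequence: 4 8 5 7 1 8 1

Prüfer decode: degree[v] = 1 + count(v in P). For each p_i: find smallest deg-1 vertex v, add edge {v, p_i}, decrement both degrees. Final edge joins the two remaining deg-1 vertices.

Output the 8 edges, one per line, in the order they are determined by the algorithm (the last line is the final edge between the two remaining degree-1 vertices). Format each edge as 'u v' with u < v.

Initial degrees: {1:3, 2:1, 3:1, 4:2, 5:2, 6:1, 7:2, 8:3, 9:1}
Step 1: smallest deg-1 vertex = 2, p_1 = 4. Add edge {2,4}. Now deg[2]=0, deg[4]=1.
Step 2: smallest deg-1 vertex = 3, p_2 = 8. Add edge {3,8}. Now deg[3]=0, deg[8]=2.
Step 3: smallest deg-1 vertex = 4, p_3 = 5. Add edge {4,5}. Now deg[4]=0, deg[5]=1.
Step 4: smallest deg-1 vertex = 5, p_4 = 7. Add edge {5,7}. Now deg[5]=0, deg[7]=1.
Step 5: smallest deg-1 vertex = 6, p_5 = 1. Add edge {1,6}. Now deg[6]=0, deg[1]=2.
Step 6: smallest deg-1 vertex = 7, p_6 = 8. Add edge {7,8}. Now deg[7]=0, deg[8]=1.
Step 7: smallest deg-1 vertex = 8, p_7 = 1. Add edge {1,8}. Now deg[8]=0, deg[1]=1.
Final: two remaining deg-1 vertices are 1, 9. Add edge {1,9}.

Answer: 2 4
3 8
4 5
5 7
1 6
7 8
1 8
1 9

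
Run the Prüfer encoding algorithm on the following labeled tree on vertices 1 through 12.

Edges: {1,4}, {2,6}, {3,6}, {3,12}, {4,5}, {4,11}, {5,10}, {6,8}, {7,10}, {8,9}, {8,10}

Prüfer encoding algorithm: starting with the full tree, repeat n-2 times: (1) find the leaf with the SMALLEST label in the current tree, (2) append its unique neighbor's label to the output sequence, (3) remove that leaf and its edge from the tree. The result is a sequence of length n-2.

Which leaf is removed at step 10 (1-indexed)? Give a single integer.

Answer: 6

Derivation:
Step 1: current leaves = {1,2,7,9,11,12}. Remove leaf 1 (neighbor: 4).
Step 2: current leaves = {2,7,9,11,12}. Remove leaf 2 (neighbor: 6).
Step 3: current leaves = {7,9,11,12}. Remove leaf 7 (neighbor: 10).
Step 4: current leaves = {9,11,12}. Remove leaf 9 (neighbor: 8).
Step 5: current leaves = {11,12}. Remove leaf 11 (neighbor: 4).
Step 6: current leaves = {4,12}. Remove leaf 4 (neighbor: 5).
Step 7: current leaves = {5,12}. Remove leaf 5 (neighbor: 10).
Step 8: current leaves = {10,12}. Remove leaf 10 (neighbor: 8).
Step 9: current leaves = {8,12}. Remove leaf 8 (neighbor: 6).
Step 10: current leaves = {6,12}. Remove leaf 6 (neighbor: 3).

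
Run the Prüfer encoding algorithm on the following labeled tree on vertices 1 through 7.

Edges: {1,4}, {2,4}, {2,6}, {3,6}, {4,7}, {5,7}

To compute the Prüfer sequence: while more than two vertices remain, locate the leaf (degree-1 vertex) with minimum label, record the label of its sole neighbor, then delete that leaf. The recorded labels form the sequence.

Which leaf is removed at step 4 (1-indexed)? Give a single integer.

Answer: 6

Derivation:
Step 1: current leaves = {1,3,5}. Remove leaf 1 (neighbor: 4).
Step 2: current leaves = {3,5}. Remove leaf 3 (neighbor: 6).
Step 3: current leaves = {5,6}. Remove leaf 5 (neighbor: 7).
Step 4: current leaves = {6,7}. Remove leaf 6 (neighbor: 2).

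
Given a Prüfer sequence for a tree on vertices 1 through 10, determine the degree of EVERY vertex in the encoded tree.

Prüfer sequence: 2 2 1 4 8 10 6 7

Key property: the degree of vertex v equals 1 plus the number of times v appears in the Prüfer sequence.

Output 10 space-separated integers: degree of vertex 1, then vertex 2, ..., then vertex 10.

Answer: 2 3 1 2 1 2 2 2 1 2

Derivation:
p_1 = 2: count[2] becomes 1
p_2 = 2: count[2] becomes 2
p_3 = 1: count[1] becomes 1
p_4 = 4: count[4] becomes 1
p_5 = 8: count[8] becomes 1
p_6 = 10: count[10] becomes 1
p_7 = 6: count[6] becomes 1
p_8 = 7: count[7] becomes 1
Degrees (1 + count): deg[1]=1+1=2, deg[2]=1+2=3, deg[3]=1+0=1, deg[4]=1+1=2, deg[5]=1+0=1, deg[6]=1+1=2, deg[7]=1+1=2, deg[8]=1+1=2, deg[9]=1+0=1, deg[10]=1+1=2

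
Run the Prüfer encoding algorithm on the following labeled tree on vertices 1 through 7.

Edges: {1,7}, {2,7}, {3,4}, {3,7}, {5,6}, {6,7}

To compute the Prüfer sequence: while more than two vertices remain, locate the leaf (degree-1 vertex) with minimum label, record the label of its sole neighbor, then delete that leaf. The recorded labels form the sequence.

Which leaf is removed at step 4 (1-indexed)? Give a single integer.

Answer: 3

Derivation:
Step 1: current leaves = {1,2,4,5}. Remove leaf 1 (neighbor: 7).
Step 2: current leaves = {2,4,5}. Remove leaf 2 (neighbor: 7).
Step 3: current leaves = {4,5}. Remove leaf 4 (neighbor: 3).
Step 4: current leaves = {3,5}. Remove leaf 3 (neighbor: 7).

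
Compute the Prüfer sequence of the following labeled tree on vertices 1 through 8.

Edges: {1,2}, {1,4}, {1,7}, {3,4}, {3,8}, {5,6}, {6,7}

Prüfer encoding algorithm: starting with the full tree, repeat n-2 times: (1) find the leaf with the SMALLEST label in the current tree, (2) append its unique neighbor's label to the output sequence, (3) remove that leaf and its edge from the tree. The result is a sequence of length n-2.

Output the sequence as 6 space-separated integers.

Step 1: leaves = {2,5,8}. Remove smallest leaf 2, emit neighbor 1.
Step 2: leaves = {5,8}. Remove smallest leaf 5, emit neighbor 6.
Step 3: leaves = {6,8}. Remove smallest leaf 6, emit neighbor 7.
Step 4: leaves = {7,8}. Remove smallest leaf 7, emit neighbor 1.
Step 5: leaves = {1,8}. Remove smallest leaf 1, emit neighbor 4.
Step 6: leaves = {4,8}. Remove smallest leaf 4, emit neighbor 3.
Done: 2 vertices remain (3, 8). Sequence = [1 6 7 1 4 3]

Answer: 1 6 7 1 4 3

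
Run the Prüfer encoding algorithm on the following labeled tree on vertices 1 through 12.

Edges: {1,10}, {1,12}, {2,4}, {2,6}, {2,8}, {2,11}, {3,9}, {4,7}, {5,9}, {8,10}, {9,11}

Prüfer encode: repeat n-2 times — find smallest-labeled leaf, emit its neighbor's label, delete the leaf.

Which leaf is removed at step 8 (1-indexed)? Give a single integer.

Answer: 2

Derivation:
Step 1: current leaves = {3,5,6,7,12}. Remove leaf 3 (neighbor: 9).
Step 2: current leaves = {5,6,7,12}. Remove leaf 5 (neighbor: 9).
Step 3: current leaves = {6,7,9,12}. Remove leaf 6 (neighbor: 2).
Step 4: current leaves = {7,9,12}. Remove leaf 7 (neighbor: 4).
Step 5: current leaves = {4,9,12}. Remove leaf 4 (neighbor: 2).
Step 6: current leaves = {9,12}. Remove leaf 9 (neighbor: 11).
Step 7: current leaves = {11,12}. Remove leaf 11 (neighbor: 2).
Step 8: current leaves = {2,12}. Remove leaf 2 (neighbor: 8).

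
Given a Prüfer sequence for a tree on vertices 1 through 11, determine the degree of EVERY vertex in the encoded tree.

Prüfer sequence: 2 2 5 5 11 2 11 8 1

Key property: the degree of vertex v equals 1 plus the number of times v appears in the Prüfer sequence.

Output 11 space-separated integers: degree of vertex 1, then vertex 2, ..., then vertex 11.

p_1 = 2: count[2] becomes 1
p_2 = 2: count[2] becomes 2
p_3 = 5: count[5] becomes 1
p_4 = 5: count[5] becomes 2
p_5 = 11: count[11] becomes 1
p_6 = 2: count[2] becomes 3
p_7 = 11: count[11] becomes 2
p_8 = 8: count[8] becomes 1
p_9 = 1: count[1] becomes 1
Degrees (1 + count): deg[1]=1+1=2, deg[2]=1+3=4, deg[3]=1+0=1, deg[4]=1+0=1, deg[5]=1+2=3, deg[6]=1+0=1, deg[7]=1+0=1, deg[8]=1+1=2, deg[9]=1+0=1, deg[10]=1+0=1, deg[11]=1+2=3

Answer: 2 4 1 1 3 1 1 2 1 1 3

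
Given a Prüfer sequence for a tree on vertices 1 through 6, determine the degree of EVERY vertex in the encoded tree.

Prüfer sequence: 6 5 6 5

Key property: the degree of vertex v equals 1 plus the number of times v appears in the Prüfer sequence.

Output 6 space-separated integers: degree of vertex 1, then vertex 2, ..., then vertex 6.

p_1 = 6: count[6] becomes 1
p_2 = 5: count[5] becomes 1
p_3 = 6: count[6] becomes 2
p_4 = 5: count[5] becomes 2
Degrees (1 + count): deg[1]=1+0=1, deg[2]=1+0=1, deg[3]=1+0=1, deg[4]=1+0=1, deg[5]=1+2=3, deg[6]=1+2=3

Answer: 1 1 1 1 3 3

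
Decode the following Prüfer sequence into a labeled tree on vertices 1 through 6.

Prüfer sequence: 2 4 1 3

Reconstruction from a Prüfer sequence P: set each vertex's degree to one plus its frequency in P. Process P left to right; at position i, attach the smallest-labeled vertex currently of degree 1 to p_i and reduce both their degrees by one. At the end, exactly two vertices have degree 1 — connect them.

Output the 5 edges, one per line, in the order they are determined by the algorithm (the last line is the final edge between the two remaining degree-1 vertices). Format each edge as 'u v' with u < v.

Answer: 2 5
2 4
1 4
1 3
3 6

Derivation:
Initial degrees: {1:2, 2:2, 3:2, 4:2, 5:1, 6:1}
Step 1: smallest deg-1 vertex = 5, p_1 = 2. Add edge {2,5}. Now deg[5]=0, deg[2]=1.
Step 2: smallest deg-1 vertex = 2, p_2 = 4. Add edge {2,4}. Now deg[2]=0, deg[4]=1.
Step 3: smallest deg-1 vertex = 4, p_3 = 1. Add edge {1,4}. Now deg[4]=0, deg[1]=1.
Step 4: smallest deg-1 vertex = 1, p_4 = 3. Add edge {1,3}. Now deg[1]=0, deg[3]=1.
Final: two remaining deg-1 vertices are 3, 6. Add edge {3,6}.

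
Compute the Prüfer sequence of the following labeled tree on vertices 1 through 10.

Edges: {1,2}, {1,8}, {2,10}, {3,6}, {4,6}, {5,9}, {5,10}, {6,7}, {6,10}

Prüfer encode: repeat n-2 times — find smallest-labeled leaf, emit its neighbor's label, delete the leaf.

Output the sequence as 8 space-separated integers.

Answer: 6 6 6 10 1 2 10 5

Derivation:
Step 1: leaves = {3,4,7,8,9}. Remove smallest leaf 3, emit neighbor 6.
Step 2: leaves = {4,7,8,9}. Remove smallest leaf 4, emit neighbor 6.
Step 3: leaves = {7,8,9}. Remove smallest leaf 7, emit neighbor 6.
Step 4: leaves = {6,8,9}. Remove smallest leaf 6, emit neighbor 10.
Step 5: leaves = {8,9}. Remove smallest leaf 8, emit neighbor 1.
Step 6: leaves = {1,9}. Remove smallest leaf 1, emit neighbor 2.
Step 7: leaves = {2,9}. Remove smallest leaf 2, emit neighbor 10.
Step 8: leaves = {9,10}. Remove smallest leaf 9, emit neighbor 5.
Done: 2 vertices remain (5, 10). Sequence = [6 6 6 10 1 2 10 5]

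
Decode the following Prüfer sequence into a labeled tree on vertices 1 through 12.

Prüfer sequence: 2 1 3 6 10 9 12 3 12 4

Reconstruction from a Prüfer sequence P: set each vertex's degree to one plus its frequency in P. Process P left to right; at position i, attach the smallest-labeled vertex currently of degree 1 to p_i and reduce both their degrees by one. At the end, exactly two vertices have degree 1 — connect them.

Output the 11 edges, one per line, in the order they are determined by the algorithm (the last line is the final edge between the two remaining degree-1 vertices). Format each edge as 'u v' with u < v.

Initial degrees: {1:2, 2:2, 3:3, 4:2, 5:1, 6:2, 7:1, 8:1, 9:2, 10:2, 11:1, 12:3}
Step 1: smallest deg-1 vertex = 5, p_1 = 2. Add edge {2,5}. Now deg[5]=0, deg[2]=1.
Step 2: smallest deg-1 vertex = 2, p_2 = 1. Add edge {1,2}. Now deg[2]=0, deg[1]=1.
Step 3: smallest deg-1 vertex = 1, p_3 = 3. Add edge {1,3}. Now deg[1]=0, deg[3]=2.
Step 4: smallest deg-1 vertex = 7, p_4 = 6. Add edge {6,7}. Now deg[7]=0, deg[6]=1.
Step 5: smallest deg-1 vertex = 6, p_5 = 10. Add edge {6,10}. Now deg[6]=0, deg[10]=1.
Step 6: smallest deg-1 vertex = 8, p_6 = 9. Add edge {8,9}. Now deg[8]=0, deg[9]=1.
Step 7: smallest deg-1 vertex = 9, p_7 = 12. Add edge {9,12}. Now deg[9]=0, deg[12]=2.
Step 8: smallest deg-1 vertex = 10, p_8 = 3. Add edge {3,10}. Now deg[10]=0, deg[3]=1.
Step 9: smallest deg-1 vertex = 3, p_9 = 12. Add edge {3,12}. Now deg[3]=0, deg[12]=1.
Step 10: smallest deg-1 vertex = 11, p_10 = 4. Add edge {4,11}. Now deg[11]=0, deg[4]=1.
Final: two remaining deg-1 vertices are 4, 12. Add edge {4,12}.

Answer: 2 5
1 2
1 3
6 7
6 10
8 9
9 12
3 10
3 12
4 11
4 12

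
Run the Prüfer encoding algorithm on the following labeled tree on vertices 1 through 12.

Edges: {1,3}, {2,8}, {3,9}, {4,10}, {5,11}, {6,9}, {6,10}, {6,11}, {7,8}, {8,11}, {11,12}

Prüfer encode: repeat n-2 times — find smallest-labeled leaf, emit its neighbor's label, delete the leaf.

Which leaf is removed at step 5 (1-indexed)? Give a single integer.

Answer: 5

Derivation:
Step 1: current leaves = {1,2,4,5,7,12}. Remove leaf 1 (neighbor: 3).
Step 2: current leaves = {2,3,4,5,7,12}. Remove leaf 2 (neighbor: 8).
Step 3: current leaves = {3,4,5,7,12}. Remove leaf 3 (neighbor: 9).
Step 4: current leaves = {4,5,7,9,12}. Remove leaf 4 (neighbor: 10).
Step 5: current leaves = {5,7,9,10,12}. Remove leaf 5 (neighbor: 11).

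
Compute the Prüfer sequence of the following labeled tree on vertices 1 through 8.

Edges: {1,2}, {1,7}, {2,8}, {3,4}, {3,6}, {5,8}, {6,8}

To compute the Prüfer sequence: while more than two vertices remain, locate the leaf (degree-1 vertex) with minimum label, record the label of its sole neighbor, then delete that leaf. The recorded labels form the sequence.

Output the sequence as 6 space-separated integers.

Answer: 3 6 8 8 1 2

Derivation:
Step 1: leaves = {4,5,7}. Remove smallest leaf 4, emit neighbor 3.
Step 2: leaves = {3,5,7}. Remove smallest leaf 3, emit neighbor 6.
Step 3: leaves = {5,6,7}. Remove smallest leaf 5, emit neighbor 8.
Step 4: leaves = {6,7}. Remove smallest leaf 6, emit neighbor 8.
Step 5: leaves = {7,8}. Remove smallest leaf 7, emit neighbor 1.
Step 6: leaves = {1,8}. Remove smallest leaf 1, emit neighbor 2.
Done: 2 vertices remain (2, 8). Sequence = [3 6 8 8 1 2]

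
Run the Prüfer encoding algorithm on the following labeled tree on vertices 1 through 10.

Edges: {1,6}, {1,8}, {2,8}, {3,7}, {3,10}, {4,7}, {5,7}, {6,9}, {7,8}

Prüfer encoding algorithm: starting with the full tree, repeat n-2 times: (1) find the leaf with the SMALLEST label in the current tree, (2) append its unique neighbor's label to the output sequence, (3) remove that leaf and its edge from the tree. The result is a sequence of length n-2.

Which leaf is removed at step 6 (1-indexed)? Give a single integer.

Step 1: current leaves = {2,4,5,9,10}. Remove leaf 2 (neighbor: 8).
Step 2: current leaves = {4,5,9,10}. Remove leaf 4 (neighbor: 7).
Step 3: current leaves = {5,9,10}. Remove leaf 5 (neighbor: 7).
Step 4: current leaves = {9,10}. Remove leaf 9 (neighbor: 6).
Step 5: current leaves = {6,10}. Remove leaf 6 (neighbor: 1).
Step 6: current leaves = {1,10}. Remove leaf 1 (neighbor: 8).

Answer: 1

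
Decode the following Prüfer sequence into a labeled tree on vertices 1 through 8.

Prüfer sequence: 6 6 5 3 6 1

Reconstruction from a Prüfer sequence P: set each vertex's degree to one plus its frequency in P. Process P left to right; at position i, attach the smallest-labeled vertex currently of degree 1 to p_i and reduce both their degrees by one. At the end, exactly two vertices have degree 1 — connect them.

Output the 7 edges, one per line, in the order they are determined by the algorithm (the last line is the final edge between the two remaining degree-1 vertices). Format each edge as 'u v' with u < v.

Initial degrees: {1:2, 2:1, 3:2, 4:1, 5:2, 6:4, 7:1, 8:1}
Step 1: smallest deg-1 vertex = 2, p_1 = 6. Add edge {2,6}. Now deg[2]=0, deg[6]=3.
Step 2: smallest deg-1 vertex = 4, p_2 = 6. Add edge {4,6}. Now deg[4]=0, deg[6]=2.
Step 3: smallest deg-1 vertex = 7, p_3 = 5. Add edge {5,7}. Now deg[7]=0, deg[5]=1.
Step 4: smallest deg-1 vertex = 5, p_4 = 3. Add edge {3,5}. Now deg[5]=0, deg[3]=1.
Step 5: smallest deg-1 vertex = 3, p_5 = 6. Add edge {3,6}. Now deg[3]=0, deg[6]=1.
Step 6: smallest deg-1 vertex = 6, p_6 = 1. Add edge {1,6}. Now deg[6]=0, deg[1]=1.
Final: two remaining deg-1 vertices are 1, 8. Add edge {1,8}.

Answer: 2 6
4 6
5 7
3 5
3 6
1 6
1 8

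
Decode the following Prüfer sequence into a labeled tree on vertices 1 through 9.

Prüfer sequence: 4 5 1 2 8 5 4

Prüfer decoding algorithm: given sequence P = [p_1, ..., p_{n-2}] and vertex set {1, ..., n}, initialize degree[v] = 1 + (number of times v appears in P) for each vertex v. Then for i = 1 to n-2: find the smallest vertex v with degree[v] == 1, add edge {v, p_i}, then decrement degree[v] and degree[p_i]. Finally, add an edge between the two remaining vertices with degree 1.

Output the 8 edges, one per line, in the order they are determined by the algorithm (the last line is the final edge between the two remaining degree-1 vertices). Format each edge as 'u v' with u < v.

Answer: 3 4
5 6
1 7
1 2
2 8
5 8
4 5
4 9

Derivation:
Initial degrees: {1:2, 2:2, 3:1, 4:3, 5:3, 6:1, 7:1, 8:2, 9:1}
Step 1: smallest deg-1 vertex = 3, p_1 = 4. Add edge {3,4}. Now deg[3]=0, deg[4]=2.
Step 2: smallest deg-1 vertex = 6, p_2 = 5. Add edge {5,6}. Now deg[6]=0, deg[5]=2.
Step 3: smallest deg-1 vertex = 7, p_3 = 1. Add edge {1,7}. Now deg[7]=0, deg[1]=1.
Step 4: smallest deg-1 vertex = 1, p_4 = 2. Add edge {1,2}. Now deg[1]=0, deg[2]=1.
Step 5: smallest deg-1 vertex = 2, p_5 = 8. Add edge {2,8}. Now deg[2]=0, deg[8]=1.
Step 6: smallest deg-1 vertex = 8, p_6 = 5. Add edge {5,8}. Now deg[8]=0, deg[5]=1.
Step 7: smallest deg-1 vertex = 5, p_7 = 4. Add edge {4,5}. Now deg[5]=0, deg[4]=1.
Final: two remaining deg-1 vertices are 4, 9. Add edge {4,9}.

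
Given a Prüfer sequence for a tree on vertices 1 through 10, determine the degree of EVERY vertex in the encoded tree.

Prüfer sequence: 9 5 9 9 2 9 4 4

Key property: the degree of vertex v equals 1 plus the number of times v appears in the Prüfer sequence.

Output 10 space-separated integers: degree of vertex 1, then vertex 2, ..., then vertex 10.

Answer: 1 2 1 3 2 1 1 1 5 1

Derivation:
p_1 = 9: count[9] becomes 1
p_2 = 5: count[5] becomes 1
p_3 = 9: count[9] becomes 2
p_4 = 9: count[9] becomes 3
p_5 = 2: count[2] becomes 1
p_6 = 9: count[9] becomes 4
p_7 = 4: count[4] becomes 1
p_8 = 4: count[4] becomes 2
Degrees (1 + count): deg[1]=1+0=1, deg[2]=1+1=2, deg[3]=1+0=1, deg[4]=1+2=3, deg[5]=1+1=2, deg[6]=1+0=1, deg[7]=1+0=1, deg[8]=1+0=1, deg[9]=1+4=5, deg[10]=1+0=1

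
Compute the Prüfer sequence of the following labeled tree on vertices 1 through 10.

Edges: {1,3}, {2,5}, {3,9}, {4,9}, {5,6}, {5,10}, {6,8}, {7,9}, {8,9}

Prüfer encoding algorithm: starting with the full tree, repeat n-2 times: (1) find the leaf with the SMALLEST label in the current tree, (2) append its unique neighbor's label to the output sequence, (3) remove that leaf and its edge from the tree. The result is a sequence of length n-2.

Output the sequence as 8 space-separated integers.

Step 1: leaves = {1,2,4,7,10}. Remove smallest leaf 1, emit neighbor 3.
Step 2: leaves = {2,3,4,7,10}. Remove smallest leaf 2, emit neighbor 5.
Step 3: leaves = {3,4,7,10}. Remove smallest leaf 3, emit neighbor 9.
Step 4: leaves = {4,7,10}. Remove smallest leaf 4, emit neighbor 9.
Step 5: leaves = {7,10}. Remove smallest leaf 7, emit neighbor 9.
Step 6: leaves = {9,10}. Remove smallest leaf 9, emit neighbor 8.
Step 7: leaves = {8,10}. Remove smallest leaf 8, emit neighbor 6.
Step 8: leaves = {6,10}. Remove smallest leaf 6, emit neighbor 5.
Done: 2 vertices remain (5, 10). Sequence = [3 5 9 9 9 8 6 5]

Answer: 3 5 9 9 9 8 6 5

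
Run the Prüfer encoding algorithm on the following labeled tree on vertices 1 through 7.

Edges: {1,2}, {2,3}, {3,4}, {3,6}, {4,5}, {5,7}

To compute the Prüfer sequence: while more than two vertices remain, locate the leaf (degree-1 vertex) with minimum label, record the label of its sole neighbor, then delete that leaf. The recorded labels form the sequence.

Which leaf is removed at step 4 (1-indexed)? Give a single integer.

Step 1: current leaves = {1,6,7}. Remove leaf 1 (neighbor: 2).
Step 2: current leaves = {2,6,7}. Remove leaf 2 (neighbor: 3).
Step 3: current leaves = {6,7}. Remove leaf 6 (neighbor: 3).
Step 4: current leaves = {3,7}. Remove leaf 3 (neighbor: 4).

Answer: 3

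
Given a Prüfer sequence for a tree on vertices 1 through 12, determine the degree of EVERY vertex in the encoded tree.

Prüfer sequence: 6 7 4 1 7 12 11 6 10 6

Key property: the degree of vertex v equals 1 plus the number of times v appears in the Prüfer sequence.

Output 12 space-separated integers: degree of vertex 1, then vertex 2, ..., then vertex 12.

Answer: 2 1 1 2 1 4 3 1 1 2 2 2

Derivation:
p_1 = 6: count[6] becomes 1
p_2 = 7: count[7] becomes 1
p_3 = 4: count[4] becomes 1
p_4 = 1: count[1] becomes 1
p_5 = 7: count[7] becomes 2
p_6 = 12: count[12] becomes 1
p_7 = 11: count[11] becomes 1
p_8 = 6: count[6] becomes 2
p_9 = 10: count[10] becomes 1
p_10 = 6: count[6] becomes 3
Degrees (1 + count): deg[1]=1+1=2, deg[2]=1+0=1, deg[3]=1+0=1, deg[4]=1+1=2, deg[5]=1+0=1, deg[6]=1+3=4, deg[7]=1+2=3, deg[8]=1+0=1, deg[9]=1+0=1, deg[10]=1+1=2, deg[11]=1+1=2, deg[12]=1+1=2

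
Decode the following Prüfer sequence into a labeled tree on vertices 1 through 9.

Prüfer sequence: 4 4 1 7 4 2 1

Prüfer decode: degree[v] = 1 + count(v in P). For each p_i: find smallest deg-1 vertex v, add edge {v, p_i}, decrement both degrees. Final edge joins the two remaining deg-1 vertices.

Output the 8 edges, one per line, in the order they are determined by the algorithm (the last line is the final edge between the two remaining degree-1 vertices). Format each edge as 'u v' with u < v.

Answer: 3 4
4 5
1 6
7 8
4 7
2 4
1 2
1 9

Derivation:
Initial degrees: {1:3, 2:2, 3:1, 4:4, 5:1, 6:1, 7:2, 8:1, 9:1}
Step 1: smallest deg-1 vertex = 3, p_1 = 4. Add edge {3,4}. Now deg[3]=0, deg[4]=3.
Step 2: smallest deg-1 vertex = 5, p_2 = 4. Add edge {4,5}. Now deg[5]=0, deg[4]=2.
Step 3: smallest deg-1 vertex = 6, p_3 = 1. Add edge {1,6}. Now deg[6]=0, deg[1]=2.
Step 4: smallest deg-1 vertex = 8, p_4 = 7. Add edge {7,8}. Now deg[8]=0, deg[7]=1.
Step 5: smallest deg-1 vertex = 7, p_5 = 4. Add edge {4,7}. Now deg[7]=0, deg[4]=1.
Step 6: smallest deg-1 vertex = 4, p_6 = 2. Add edge {2,4}. Now deg[4]=0, deg[2]=1.
Step 7: smallest deg-1 vertex = 2, p_7 = 1. Add edge {1,2}. Now deg[2]=0, deg[1]=1.
Final: two remaining deg-1 vertices are 1, 9. Add edge {1,9}.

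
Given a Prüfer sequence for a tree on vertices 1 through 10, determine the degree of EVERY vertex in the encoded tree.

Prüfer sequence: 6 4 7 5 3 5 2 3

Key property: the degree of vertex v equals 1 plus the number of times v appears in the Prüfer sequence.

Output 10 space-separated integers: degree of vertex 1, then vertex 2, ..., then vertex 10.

p_1 = 6: count[6] becomes 1
p_2 = 4: count[4] becomes 1
p_3 = 7: count[7] becomes 1
p_4 = 5: count[5] becomes 1
p_5 = 3: count[3] becomes 1
p_6 = 5: count[5] becomes 2
p_7 = 2: count[2] becomes 1
p_8 = 3: count[3] becomes 2
Degrees (1 + count): deg[1]=1+0=1, deg[2]=1+1=2, deg[3]=1+2=3, deg[4]=1+1=2, deg[5]=1+2=3, deg[6]=1+1=2, deg[7]=1+1=2, deg[8]=1+0=1, deg[9]=1+0=1, deg[10]=1+0=1

Answer: 1 2 3 2 3 2 2 1 1 1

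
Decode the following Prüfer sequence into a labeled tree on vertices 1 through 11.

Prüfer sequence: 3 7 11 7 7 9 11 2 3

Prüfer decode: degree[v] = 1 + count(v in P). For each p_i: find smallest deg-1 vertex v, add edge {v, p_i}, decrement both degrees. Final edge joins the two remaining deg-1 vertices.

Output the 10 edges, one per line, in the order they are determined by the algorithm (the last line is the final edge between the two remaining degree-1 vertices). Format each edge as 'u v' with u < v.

Initial degrees: {1:1, 2:2, 3:3, 4:1, 5:1, 6:1, 7:4, 8:1, 9:2, 10:1, 11:3}
Step 1: smallest deg-1 vertex = 1, p_1 = 3. Add edge {1,3}. Now deg[1]=0, deg[3]=2.
Step 2: smallest deg-1 vertex = 4, p_2 = 7. Add edge {4,7}. Now deg[4]=0, deg[7]=3.
Step 3: smallest deg-1 vertex = 5, p_3 = 11. Add edge {5,11}. Now deg[5]=0, deg[11]=2.
Step 4: smallest deg-1 vertex = 6, p_4 = 7. Add edge {6,7}. Now deg[6]=0, deg[7]=2.
Step 5: smallest deg-1 vertex = 8, p_5 = 7. Add edge {7,8}. Now deg[8]=0, deg[7]=1.
Step 6: smallest deg-1 vertex = 7, p_6 = 9. Add edge {7,9}. Now deg[7]=0, deg[9]=1.
Step 7: smallest deg-1 vertex = 9, p_7 = 11. Add edge {9,11}. Now deg[9]=0, deg[11]=1.
Step 8: smallest deg-1 vertex = 10, p_8 = 2. Add edge {2,10}. Now deg[10]=0, deg[2]=1.
Step 9: smallest deg-1 vertex = 2, p_9 = 3. Add edge {2,3}. Now deg[2]=0, deg[3]=1.
Final: two remaining deg-1 vertices are 3, 11. Add edge {3,11}.

Answer: 1 3
4 7
5 11
6 7
7 8
7 9
9 11
2 10
2 3
3 11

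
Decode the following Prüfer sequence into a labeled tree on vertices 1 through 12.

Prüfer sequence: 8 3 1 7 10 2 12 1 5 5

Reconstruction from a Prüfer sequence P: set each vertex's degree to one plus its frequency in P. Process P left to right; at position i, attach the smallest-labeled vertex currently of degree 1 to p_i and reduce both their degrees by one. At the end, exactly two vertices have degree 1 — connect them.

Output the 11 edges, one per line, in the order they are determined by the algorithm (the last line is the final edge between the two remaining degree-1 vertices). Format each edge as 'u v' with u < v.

Initial degrees: {1:3, 2:2, 3:2, 4:1, 5:3, 6:1, 7:2, 8:2, 9:1, 10:2, 11:1, 12:2}
Step 1: smallest deg-1 vertex = 4, p_1 = 8. Add edge {4,8}. Now deg[4]=0, deg[8]=1.
Step 2: smallest deg-1 vertex = 6, p_2 = 3. Add edge {3,6}. Now deg[6]=0, deg[3]=1.
Step 3: smallest deg-1 vertex = 3, p_3 = 1. Add edge {1,3}. Now deg[3]=0, deg[1]=2.
Step 4: smallest deg-1 vertex = 8, p_4 = 7. Add edge {7,8}. Now deg[8]=0, deg[7]=1.
Step 5: smallest deg-1 vertex = 7, p_5 = 10. Add edge {7,10}. Now deg[7]=0, deg[10]=1.
Step 6: smallest deg-1 vertex = 9, p_6 = 2. Add edge {2,9}. Now deg[9]=0, deg[2]=1.
Step 7: smallest deg-1 vertex = 2, p_7 = 12. Add edge {2,12}. Now deg[2]=0, deg[12]=1.
Step 8: smallest deg-1 vertex = 10, p_8 = 1. Add edge {1,10}. Now deg[10]=0, deg[1]=1.
Step 9: smallest deg-1 vertex = 1, p_9 = 5. Add edge {1,5}. Now deg[1]=0, deg[5]=2.
Step 10: smallest deg-1 vertex = 11, p_10 = 5. Add edge {5,11}. Now deg[11]=0, deg[5]=1.
Final: two remaining deg-1 vertices are 5, 12. Add edge {5,12}.

Answer: 4 8
3 6
1 3
7 8
7 10
2 9
2 12
1 10
1 5
5 11
5 12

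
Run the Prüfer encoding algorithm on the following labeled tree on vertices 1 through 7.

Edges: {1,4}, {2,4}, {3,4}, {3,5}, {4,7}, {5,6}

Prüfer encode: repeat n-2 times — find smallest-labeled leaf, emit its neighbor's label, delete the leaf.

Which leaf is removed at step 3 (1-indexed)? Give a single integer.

Answer: 6

Derivation:
Step 1: current leaves = {1,2,6,7}. Remove leaf 1 (neighbor: 4).
Step 2: current leaves = {2,6,7}. Remove leaf 2 (neighbor: 4).
Step 3: current leaves = {6,7}. Remove leaf 6 (neighbor: 5).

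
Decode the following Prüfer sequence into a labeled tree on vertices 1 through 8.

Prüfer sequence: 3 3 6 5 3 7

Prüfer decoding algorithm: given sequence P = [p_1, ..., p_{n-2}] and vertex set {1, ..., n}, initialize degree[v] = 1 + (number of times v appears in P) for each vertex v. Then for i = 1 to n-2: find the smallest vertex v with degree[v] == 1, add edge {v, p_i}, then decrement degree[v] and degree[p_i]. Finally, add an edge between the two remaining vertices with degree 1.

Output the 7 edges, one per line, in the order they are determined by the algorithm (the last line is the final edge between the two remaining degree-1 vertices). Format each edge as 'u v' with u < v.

Initial degrees: {1:1, 2:1, 3:4, 4:1, 5:2, 6:2, 7:2, 8:1}
Step 1: smallest deg-1 vertex = 1, p_1 = 3. Add edge {1,3}. Now deg[1]=0, deg[3]=3.
Step 2: smallest deg-1 vertex = 2, p_2 = 3. Add edge {2,3}. Now deg[2]=0, deg[3]=2.
Step 3: smallest deg-1 vertex = 4, p_3 = 6. Add edge {4,6}. Now deg[4]=0, deg[6]=1.
Step 4: smallest deg-1 vertex = 6, p_4 = 5. Add edge {5,6}. Now deg[6]=0, deg[5]=1.
Step 5: smallest deg-1 vertex = 5, p_5 = 3. Add edge {3,5}. Now deg[5]=0, deg[3]=1.
Step 6: smallest deg-1 vertex = 3, p_6 = 7. Add edge {3,7}. Now deg[3]=0, deg[7]=1.
Final: two remaining deg-1 vertices are 7, 8. Add edge {7,8}.

Answer: 1 3
2 3
4 6
5 6
3 5
3 7
7 8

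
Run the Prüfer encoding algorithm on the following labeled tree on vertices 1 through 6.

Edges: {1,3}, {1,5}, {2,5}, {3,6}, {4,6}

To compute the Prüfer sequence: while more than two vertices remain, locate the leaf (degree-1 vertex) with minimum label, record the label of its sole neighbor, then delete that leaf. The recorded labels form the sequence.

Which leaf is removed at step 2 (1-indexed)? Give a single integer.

Step 1: current leaves = {2,4}. Remove leaf 2 (neighbor: 5).
Step 2: current leaves = {4,5}. Remove leaf 4 (neighbor: 6).

Answer: 4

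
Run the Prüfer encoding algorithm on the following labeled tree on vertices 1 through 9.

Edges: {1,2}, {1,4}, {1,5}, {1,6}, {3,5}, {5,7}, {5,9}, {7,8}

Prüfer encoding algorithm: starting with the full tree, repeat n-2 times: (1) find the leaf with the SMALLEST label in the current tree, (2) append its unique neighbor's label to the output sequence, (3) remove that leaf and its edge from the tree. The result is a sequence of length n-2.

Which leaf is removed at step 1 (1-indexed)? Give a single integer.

Step 1: current leaves = {2,3,4,6,8,9}. Remove leaf 2 (neighbor: 1).

Answer: 2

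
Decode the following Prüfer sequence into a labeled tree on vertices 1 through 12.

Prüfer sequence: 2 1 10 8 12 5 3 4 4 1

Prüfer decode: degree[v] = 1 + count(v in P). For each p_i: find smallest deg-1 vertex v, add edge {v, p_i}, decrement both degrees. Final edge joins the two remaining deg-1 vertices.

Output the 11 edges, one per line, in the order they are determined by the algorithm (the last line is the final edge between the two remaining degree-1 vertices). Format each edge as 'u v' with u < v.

Answer: 2 6
1 2
7 10
8 9
8 12
5 10
3 5
3 4
4 11
1 4
1 12

Derivation:
Initial degrees: {1:3, 2:2, 3:2, 4:3, 5:2, 6:1, 7:1, 8:2, 9:1, 10:2, 11:1, 12:2}
Step 1: smallest deg-1 vertex = 6, p_1 = 2. Add edge {2,6}. Now deg[6]=0, deg[2]=1.
Step 2: smallest deg-1 vertex = 2, p_2 = 1. Add edge {1,2}. Now deg[2]=0, deg[1]=2.
Step 3: smallest deg-1 vertex = 7, p_3 = 10. Add edge {7,10}. Now deg[7]=0, deg[10]=1.
Step 4: smallest deg-1 vertex = 9, p_4 = 8. Add edge {8,9}. Now deg[9]=0, deg[8]=1.
Step 5: smallest deg-1 vertex = 8, p_5 = 12. Add edge {8,12}. Now deg[8]=0, deg[12]=1.
Step 6: smallest deg-1 vertex = 10, p_6 = 5. Add edge {5,10}. Now deg[10]=0, deg[5]=1.
Step 7: smallest deg-1 vertex = 5, p_7 = 3. Add edge {3,5}. Now deg[5]=0, deg[3]=1.
Step 8: smallest deg-1 vertex = 3, p_8 = 4. Add edge {3,4}. Now deg[3]=0, deg[4]=2.
Step 9: smallest deg-1 vertex = 11, p_9 = 4. Add edge {4,11}. Now deg[11]=0, deg[4]=1.
Step 10: smallest deg-1 vertex = 4, p_10 = 1. Add edge {1,4}. Now deg[4]=0, deg[1]=1.
Final: two remaining deg-1 vertices are 1, 12. Add edge {1,12}.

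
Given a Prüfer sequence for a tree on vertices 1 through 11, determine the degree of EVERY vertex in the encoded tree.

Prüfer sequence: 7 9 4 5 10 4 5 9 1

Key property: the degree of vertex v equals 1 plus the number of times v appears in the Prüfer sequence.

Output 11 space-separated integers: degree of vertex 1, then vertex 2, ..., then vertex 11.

p_1 = 7: count[7] becomes 1
p_2 = 9: count[9] becomes 1
p_3 = 4: count[4] becomes 1
p_4 = 5: count[5] becomes 1
p_5 = 10: count[10] becomes 1
p_6 = 4: count[4] becomes 2
p_7 = 5: count[5] becomes 2
p_8 = 9: count[9] becomes 2
p_9 = 1: count[1] becomes 1
Degrees (1 + count): deg[1]=1+1=2, deg[2]=1+0=1, deg[3]=1+0=1, deg[4]=1+2=3, deg[5]=1+2=3, deg[6]=1+0=1, deg[7]=1+1=2, deg[8]=1+0=1, deg[9]=1+2=3, deg[10]=1+1=2, deg[11]=1+0=1

Answer: 2 1 1 3 3 1 2 1 3 2 1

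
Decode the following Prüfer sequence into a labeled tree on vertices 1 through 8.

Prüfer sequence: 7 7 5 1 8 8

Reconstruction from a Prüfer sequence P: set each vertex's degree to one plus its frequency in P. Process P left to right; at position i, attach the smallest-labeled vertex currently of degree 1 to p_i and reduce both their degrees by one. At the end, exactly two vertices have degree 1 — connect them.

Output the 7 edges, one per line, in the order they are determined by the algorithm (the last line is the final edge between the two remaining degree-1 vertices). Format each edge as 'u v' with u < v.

Answer: 2 7
3 7
4 5
1 5
1 8
6 8
7 8

Derivation:
Initial degrees: {1:2, 2:1, 3:1, 4:1, 5:2, 6:1, 7:3, 8:3}
Step 1: smallest deg-1 vertex = 2, p_1 = 7. Add edge {2,7}. Now deg[2]=0, deg[7]=2.
Step 2: smallest deg-1 vertex = 3, p_2 = 7. Add edge {3,7}. Now deg[3]=0, deg[7]=1.
Step 3: smallest deg-1 vertex = 4, p_3 = 5. Add edge {4,5}. Now deg[4]=0, deg[5]=1.
Step 4: smallest deg-1 vertex = 5, p_4 = 1. Add edge {1,5}. Now deg[5]=0, deg[1]=1.
Step 5: smallest deg-1 vertex = 1, p_5 = 8. Add edge {1,8}. Now deg[1]=0, deg[8]=2.
Step 6: smallest deg-1 vertex = 6, p_6 = 8. Add edge {6,8}. Now deg[6]=0, deg[8]=1.
Final: two remaining deg-1 vertices are 7, 8. Add edge {7,8}.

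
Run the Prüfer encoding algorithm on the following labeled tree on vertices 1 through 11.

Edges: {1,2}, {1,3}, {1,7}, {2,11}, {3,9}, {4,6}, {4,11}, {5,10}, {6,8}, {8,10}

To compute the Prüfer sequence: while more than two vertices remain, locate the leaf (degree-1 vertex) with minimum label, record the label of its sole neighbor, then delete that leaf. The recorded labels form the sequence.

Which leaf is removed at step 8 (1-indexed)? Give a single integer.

Step 1: current leaves = {5,7,9}. Remove leaf 5 (neighbor: 10).
Step 2: current leaves = {7,9,10}. Remove leaf 7 (neighbor: 1).
Step 3: current leaves = {9,10}. Remove leaf 9 (neighbor: 3).
Step 4: current leaves = {3,10}. Remove leaf 3 (neighbor: 1).
Step 5: current leaves = {1,10}. Remove leaf 1 (neighbor: 2).
Step 6: current leaves = {2,10}. Remove leaf 2 (neighbor: 11).
Step 7: current leaves = {10,11}. Remove leaf 10 (neighbor: 8).
Step 8: current leaves = {8,11}. Remove leaf 8 (neighbor: 6).

Answer: 8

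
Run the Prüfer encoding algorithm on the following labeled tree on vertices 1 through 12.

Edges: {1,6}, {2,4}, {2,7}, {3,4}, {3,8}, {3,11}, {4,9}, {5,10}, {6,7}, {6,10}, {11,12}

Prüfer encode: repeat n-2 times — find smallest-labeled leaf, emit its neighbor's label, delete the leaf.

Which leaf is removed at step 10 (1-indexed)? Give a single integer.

Step 1: current leaves = {1,5,8,9,12}. Remove leaf 1 (neighbor: 6).
Step 2: current leaves = {5,8,9,12}. Remove leaf 5 (neighbor: 10).
Step 3: current leaves = {8,9,10,12}. Remove leaf 8 (neighbor: 3).
Step 4: current leaves = {9,10,12}. Remove leaf 9 (neighbor: 4).
Step 5: current leaves = {10,12}. Remove leaf 10 (neighbor: 6).
Step 6: current leaves = {6,12}. Remove leaf 6 (neighbor: 7).
Step 7: current leaves = {7,12}. Remove leaf 7 (neighbor: 2).
Step 8: current leaves = {2,12}. Remove leaf 2 (neighbor: 4).
Step 9: current leaves = {4,12}. Remove leaf 4 (neighbor: 3).
Step 10: current leaves = {3,12}. Remove leaf 3 (neighbor: 11).

Answer: 3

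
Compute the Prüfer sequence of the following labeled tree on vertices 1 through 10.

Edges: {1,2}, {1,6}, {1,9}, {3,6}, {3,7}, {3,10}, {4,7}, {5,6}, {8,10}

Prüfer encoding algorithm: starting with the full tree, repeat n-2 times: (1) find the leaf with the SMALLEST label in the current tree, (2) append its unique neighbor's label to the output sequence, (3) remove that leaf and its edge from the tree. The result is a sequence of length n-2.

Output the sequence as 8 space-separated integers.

Step 1: leaves = {2,4,5,8,9}. Remove smallest leaf 2, emit neighbor 1.
Step 2: leaves = {4,5,8,9}. Remove smallest leaf 4, emit neighbor 7.
Step 3: leaves = {5,7,8,9}. Remove smallest leaf 5, emit neighbor 6.
Step 4: leaves = {7,8,9}. Remove smallest leaf 7, emit neighbor 3.
Step 5: leaves = {8,9}. Remove smallest leaf 8, emit neighbor 10.
Step 6: leaves = {9,10}. Remove smallest leaf 9, emit neighbor 1.
Step 7: leaves = {1,10}. Remove smallest leaf 1, emit neighbor 6.
Step 8: leaves = {6,10}. Remove smallest leaf 6, emit neighbor 3.
Done: 2 vertices remain (3, 10). Sequence = [1 7 6 3 10 1 6 3]

Answer: 1 7 6 3 10 1 6 3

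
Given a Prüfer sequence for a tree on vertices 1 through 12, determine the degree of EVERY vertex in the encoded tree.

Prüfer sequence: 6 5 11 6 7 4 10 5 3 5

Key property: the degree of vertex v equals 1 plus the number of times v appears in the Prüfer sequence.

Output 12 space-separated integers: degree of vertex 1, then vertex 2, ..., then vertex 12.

Answer: 1 1 2 2 4 3 2 1 1 2 2 1

Derivation:
p_1 = 6: count[6] becomes 1
p_2 = 5: count[5] becomes 1
p_3 = 11: count[11] becomes 1
p_4 = 6: count[6] becomes 2
p_5 = 7: count[7] becomes 1
p_6 = 4: count[4] becomes 1
p_7 = 10: count[10] becomes 1
p_8 = 5: count[5] becomes 2
p_9 = 3: count[3] becomes 1
p_10 = 5: count[5] becomes 3
Degrees (1 + count): deg[1]=1+0=1, deg[2]=1+0=1, deg[3]=1+1=2, deg[4]=1+1=2, deg[5]=1+3=4, deg[6]=1+2=3, deg[7]=1+1=2, deg[8]=1+0=1, deg[9]=1+0=1, deg[10]=1+1=2, deg[11]=1+1=2, deg[12]=1+0=1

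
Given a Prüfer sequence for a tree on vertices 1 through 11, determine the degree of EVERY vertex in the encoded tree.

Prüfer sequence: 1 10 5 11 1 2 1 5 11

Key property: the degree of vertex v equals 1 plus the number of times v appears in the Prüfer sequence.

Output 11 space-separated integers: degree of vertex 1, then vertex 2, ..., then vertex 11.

p_1 = 1: count[1] becomes 1
p_2 = 10: count[10] becomes 1
p_3 = 5: count[5] becomes 1
p_4 = 11: count[11] becomes 1
p_5 = 1: count[1] becomes 2
p_6 = 2: count[2] becomes 1
p_7 = 1: count[1] becomes 3
p_8 = 5: count[5] becomes 2
p_9 = 11: count[11] becomes 2
Degrees (1 + count): deg[1]=1+3=4, deg[2]=1+1=2, deg[3]=1+0=1, deg[4]=1+0=1, deg[5]=1+2=3, deg[6]=1+0=1, deg[7]=1+0=1, deg[8]=1+0=1, deg[9]=1+0=1, deg[10]=1+1=2, deg[11]=1+2=3

Answer: 4 2 1 1 3 1 1 1 1 2 3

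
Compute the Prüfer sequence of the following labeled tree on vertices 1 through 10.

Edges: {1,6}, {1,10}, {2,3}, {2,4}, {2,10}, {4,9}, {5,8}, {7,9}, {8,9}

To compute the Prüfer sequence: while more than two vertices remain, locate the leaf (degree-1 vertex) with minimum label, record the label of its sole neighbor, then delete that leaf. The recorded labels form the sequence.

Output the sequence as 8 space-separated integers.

Step 1: leaves = {3,5,6,7}. Remove smallest leaf 3, emit neighbor 2.
Step 2: leaves = {5,6,7}. Remove smallest leaf 5, emit neighbor 8.
Step 3: leaves = {6,7,8}. Remove smallest leaf 6, emit neighbor 1.
Step 4: leaves = {1,7,8}. Remove smallest leaf 1, emit neighbor 10.
Step 5: leaves = {7,8,10}. Remove smallest leaf 7, emit neighbor 9.
Step 6: leaves = {8,10}. Remove smallest leaf 8, emit neighbor 9.
Step 7: leaves = {9,10}. Remove smallest leaf 9, emit neighbor 4.
Step 8: leaves = {4,10}. Remove smallest leaf 4, emit neighbor 2.
Done: 2 vertices remain (2, 10). Sequence = [2 8 1 10 9 9 4 2]

Answer: 2 8 1 10 9 9 4 2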